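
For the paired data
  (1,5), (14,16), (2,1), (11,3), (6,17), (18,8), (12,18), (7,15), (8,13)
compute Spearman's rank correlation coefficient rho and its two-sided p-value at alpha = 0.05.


Step 1: Rank x and y separately (midranks; no ties here).
rank(x): 1->1, 14->8, 2->2, 11->6, 6->3, 18->9, 12->7, 7->4, 8->5
rank(y): 5->3, 16->7, 1->1, 3->2, 17->8, 8->4, 18->9, 15->6, 13->5
Step 2: d_i = R_x(i) - R_y(i); compute d_i^2.
  (1-3)^2=4, (8-7)^2=1, (2-1)^2=1, (6-2)^2=16, (3-8)^2=25, (9-4)^2=25, (7-9)^2=4, (4-6)^2=4, (5-5)^2=0
sum(d^2) = 80.
Step 3: rho = 1 - 6*80 / (9*(9^2 - 1)) = 1 - 480/720 = 0.333333.
Step 4: Under H0, t = rho * sqrt((n-2)/(1-rho^2)) = 0.9354 ~ t(7).
Step 5: Two-sided p-value from the t-distribution with 7 df = 0.380713.
Step 6: alpha = 0.05. fail to reject H0.

rho = 0.3333, p = 0.380713, fail to reject H0 at alpha = 0.05.


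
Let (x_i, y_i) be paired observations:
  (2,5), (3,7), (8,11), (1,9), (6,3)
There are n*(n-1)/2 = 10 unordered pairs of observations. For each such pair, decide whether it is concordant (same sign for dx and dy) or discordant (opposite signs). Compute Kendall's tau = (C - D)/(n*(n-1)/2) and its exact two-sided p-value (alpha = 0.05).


Step 1: Enumerate the 10 unordered pairs (i,j) with i<j and classify each by sign(x_j-x_i) * sign(y_j-y_i).
  (1,2):dx=+1,dy=+2->C; (1,3):dx=+6,dy=+6->C; (1,4):dx=-1,dy=+4->D; (1,5):dx=+4,dy=-2->D
  (2,3):dx=+5,dy=+4->C; (2,4):dx=-2,dy=+2->D; (2,5):dx=+3,dy=-4->D; (3,4):dx=-7,dy=-2->C
  (3,5):dx=-2,dy=-8->C; (4,5):dx=+5,dy=-6->D
Step 2: C = 5, D = 5, total pairs = 10.
Step 3: tau = (C - D)/(n(n-1)/2) = (5 - 5)/10 = 0.000000.
Step 4: Exact two-sided p-value (enumerate n! = 120 permutations of y under H0): p = 1.000000.
Step 5: alpha = 0.05. fail to reject H0.

tau_b = 0.0000 (C=5, D=5), p = 1.000000, fail to reject H0.


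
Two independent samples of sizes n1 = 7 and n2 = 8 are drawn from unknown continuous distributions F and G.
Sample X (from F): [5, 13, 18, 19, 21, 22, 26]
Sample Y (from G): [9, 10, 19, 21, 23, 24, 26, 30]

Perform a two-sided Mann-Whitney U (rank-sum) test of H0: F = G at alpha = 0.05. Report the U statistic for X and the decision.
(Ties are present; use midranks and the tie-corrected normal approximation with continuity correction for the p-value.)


Step 1: Combine and sort all 15 observations; assign midranks.
sorted (value, group): (5,X), (9,Y), (10,Y), (13,X), (18,X), (19,X), (19,Y), (21,X), (21,Y), (22,X), (23,Y), (24,Y), (26,X), (26,Y), (30,Y)
ranks: 5->1, 9->2, 10->3, 13->4, 18->5, 19->6.5, 19->6.5, 21->8.5, 21->8.5, 22->10, 23->11, 24->12, 26->13.5, 26->13.5, 30->15
Step 2: Rank sum for X: R1 = 1 + 4 + 5 + 6.5 + 8.5 + 10 + 13.5 = 48.5.
Step 3: U_X = R1 - n1(n1+1)/2 = 48.5 - 7*8/2 = 48.5 - 28 = 20.5.
       U_Y = n1*n2 - U_X = 56 - 20.5 = 35.5.
Step 4: Ties are present, so use the tie-corrected normal approximation (with continuity correction) for the p-value.
Step 5: p-value = 0.416636; compare to alpha = 0.05. fail to reject H0.

U_X = 20.5, p = 0.416636, fail to reject H0 at alpha = 0.05.


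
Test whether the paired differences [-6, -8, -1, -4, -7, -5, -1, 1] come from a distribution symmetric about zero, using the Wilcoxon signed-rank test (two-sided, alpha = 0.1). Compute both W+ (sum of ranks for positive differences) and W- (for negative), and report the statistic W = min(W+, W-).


Step 1: Drop any zero differences (none here) and take |d_i|.
|d| = [6, 8, 1, 4, 7, 5, 1, 1]
Step 2: Midrank |d_i| (ties get averaged ranks).
ranks: |6|->6, |8|->8, |1|->2, |4|->4, |7|->7, |5|->5, |1|->2, |1|->2
Step 3: Attach original signs; sum ranks with positive sign and with negative sign.
W+ = 2 = 2
W- = 6 + 8 + 2 + 4 + 7 + 5 + 2 = 34
(Check: W+ + W- = 36 should equal n(n+1)/2 = 36.)
Step 4: Test statistic W = min(W+, W-) = 2.
Step 5: Ties in |d|, so use the tie-corrected normal approximation.
        E[W] = n(n+1)/4 = 8*9/4 = 18.
        Tie groups: |d|=1 (t=3); sum(t^3 - t) = 24.
        Var[W] = n(n+1)(2n+1)/24 - sum(t^3-t)/48 = 1224/24 - 24/48 = 50.5.
        z = (W - E[W]) / sqrt(Var[W]) = (2 - 18) / 7.1063 = -2.2515.
        Two-sided p = 2*Phi(z) = 0.024353.
Step 6: alpha = 0.1. reject H0.

W+ = 2, W- = 34, W = min = 2, p = 0.024353, reject H0.


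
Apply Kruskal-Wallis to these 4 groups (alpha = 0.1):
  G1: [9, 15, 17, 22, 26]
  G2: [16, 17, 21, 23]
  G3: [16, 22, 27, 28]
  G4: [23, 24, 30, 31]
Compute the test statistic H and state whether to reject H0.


Step 1: Combine all N = 17 observations and assign midranks.
sorted (value, group, rank): (9,G1,1), (15,G1,2), (16,G2,3.5), (16,G3,3.5), (17,G1,5.5), (17,G2,5.5), (21,G2,7), (22,G1,8.5), (22,G3,8.5), (23,G2,10.5), (23,G4,10.5), (24,G4,12), (26,G1,13), (27,G3,14), (28,G3,15), (30,G4,16), (31,G4,17)
Step 2: Sum ranks within each group.
R_1 = 30 (n_1 = 5)
R_2 = 26.5 (n_2 = 4)
R_3 = 41 (n_3 = 4)
R_4 = 55.5 (n_4 = 4)
Step 3: H = 12/(N(N+1)) * sum(R_i^2/n_i) - 3(N+1)
     = 12/(17*18) * (30^2/5 + 26.5^2/4 + 41^2/4 + 55.5^2/4) - 3*18
     = 0.039216 * 1545.88 - 54
     = 6.622549.
Step 4: Ties present; correction factor C = 1 - 24/(17^3 - 17) = 0.995098. Corrected H = 6.622549 / 0.995098 = 6.655172.
Step 5: Under H0, H ~ chi^2(3); p-value = 0.083740.
Step 6: alpha = 0.1. reject H0.

H = 6.6552, df = 3, p = 0.083740, reject H0.


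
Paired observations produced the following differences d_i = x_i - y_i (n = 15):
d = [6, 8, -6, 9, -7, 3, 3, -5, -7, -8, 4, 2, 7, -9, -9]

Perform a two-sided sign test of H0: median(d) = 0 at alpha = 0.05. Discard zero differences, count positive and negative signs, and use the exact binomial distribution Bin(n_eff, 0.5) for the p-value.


Step 1: Discard zero differences. Original n = 15; n_eff = number of nonzero differences = 15.
Nonzero differences (with sign): +6, +8, -6, +9, -7, +3, +3, -5, -7, -8, +4, +2, +7, -9, -9
Step 2: Count signs: positive = 8, negative = 7.
Step 3: Under H0: P(positive) = 0.5, so the number of positives S ~ Bin(15, 0.5).
Step 4: Two-sided exact p-value = sum of Bin(15,0.5) probabilities at or below the observed probability = 1.000000.
Step 5: alpha = 0.05. fail to reject H0.

n_eff = 15, pos = 8, neg = 7, p = 1.000000, fail to reject H0.


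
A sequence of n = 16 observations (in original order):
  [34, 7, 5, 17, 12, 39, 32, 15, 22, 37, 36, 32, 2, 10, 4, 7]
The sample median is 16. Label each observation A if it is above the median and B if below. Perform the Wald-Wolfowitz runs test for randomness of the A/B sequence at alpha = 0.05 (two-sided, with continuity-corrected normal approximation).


Step 1: Compute median = 16; label A = above, B = below.
Labels in order: ABBABAABAAAABBBB  (n_A = 8, n_B = 8)
Step 2: Count runs R = 8.
Step 3: Under H0 (random ordering), E[R] = 2*n_A*n_B/(n_A+n_B) + 1 = 2*8*8/16 + 1 = 9.0000.
        Var[R] = 2*n_A*n_B*(2*n_A*n_B - n_A - n_B) / ((n_A+n_B)^2 * (n_A+n_B-1)) = 14336/3840 = 3.7333.
        SD[R] = 1.9322.
Step 4: Continuity-corrected z = (R + 0.5 - E[R]) / SD[R] = (8 + 0.5 - 9.0000) / 1.9322 = -0.2588.
Step 5: Two-sided p-value via normal approximation = 2*(1 - Phi(|z|)) = 0.795809.
Step 6: alpha = 0.05. fail to reject H0.

R = 8, z = -0.2588, p = 0.795809, fail to reject H0.


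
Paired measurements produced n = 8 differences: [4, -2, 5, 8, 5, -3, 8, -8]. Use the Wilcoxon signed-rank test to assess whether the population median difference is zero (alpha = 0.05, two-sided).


Step 1: Drop any zero differences (none here) and take |d_i|.
|d| = [4, 2, 5, 8, 5, 3, 8, 8]
Step 2: Midrank |d_i| (ties get averaged ranks).
ranks: |4|->3, |2|->1, |5|->4.5, |8|->7, |5|->4.5, |3|->2, |8|->7, |8|->7
Step 3: Attach original signs; sum ranks with positive sign and with negative sign.
W+ = 3 + 4.5 + 7 + 4.5 + 7 = 26
W- = 1 + 2 + 7 = 10
(Check: W+ + W- = 36 should equal n(n+1)/2 = 36.)
Step 4: Test statistic W = min(W+, W-) = 10.
Step 5: Ties in |d|, so use the tie-corrected normal approximation.
        E[W] = n(n+1)/4 = 8*9/4 = 18.
        Tie groups: |d|=5 (t=2), |d|=8 (t=3); sum(t^3 - t) = 30.
        Var[W] = n(n+1)(2n+1)/24 - sum(t^3-t)/48 = 1224/24 - 30/48 = 50.375.
        z = (W - E[W]) / sqrt(Var[W]) = (10 - 18) / 7.0975 = -1.1272.
        Two-sided p = 2*Phi(z) = 0.259678.
Step 6: alpha = 0.05. fail to reject H0.

W+ = 26, W- = 10, W = min = 10, p = 0.259678, fail to reject H0.


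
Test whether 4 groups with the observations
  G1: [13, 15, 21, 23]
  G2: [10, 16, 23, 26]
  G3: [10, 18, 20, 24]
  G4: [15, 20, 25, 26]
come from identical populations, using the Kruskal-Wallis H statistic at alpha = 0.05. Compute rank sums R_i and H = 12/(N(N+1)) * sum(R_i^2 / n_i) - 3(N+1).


Step 1: Combine all N = 16 observations and assign midranks.
sorted (value, group, rank): (10,G2,1.5), (10,G3,1.5), (13,G1,3), (15,G1,4.5), (15,G4,4.5), (16,G2,6), (18,G3,7), (20,G3,8.5), (20,G4,8.5), (21,G1,10), (23,G1,11.5), (23,G2,11.5), (24,G3,13), (25,G4,14), (26,G2,15.5), (26,G4,15.5)
Step 2: Sum ranks within each group.
R_1 = 29 (n_1 = 4)
R_2 = 34.5 (n_2 = 4)
R_3 = 30 (n_3 = 4)
R_4 = 42.5 (n_4 = 4)
Step 3: H = 12/(N(N+1)) * sum(R_i^2/n_i) - 3(N+1)
     = 12/(16*17) * (29^2/4 + 34.5^2/4 + 30^2/4 + 42.5^2/4) - 3*17
     = 0.044118 * 1184.38 - 51
     = 1.251838.
Step 4: Ties present; correction factor C = 1 - 30/(16^3 - 16) = 0.992647. Corrected H = 1.251838 / 0.992647 = 1.261111.
Step 5: Under H0, H ~ chi^2(3); p-value = 0.738388.
Step 6: alpha = 0.05. fail to reject H0.

H = 1.2611, df = 3, p = 0.738388, fail to reject H0.


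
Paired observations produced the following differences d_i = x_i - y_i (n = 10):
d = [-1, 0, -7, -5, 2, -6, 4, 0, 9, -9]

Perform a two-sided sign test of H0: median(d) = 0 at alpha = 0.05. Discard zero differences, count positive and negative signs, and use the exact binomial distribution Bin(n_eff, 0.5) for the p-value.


Step 1: Discard zero differences. Original n = 10; n_eff = number of nonzero differences = 8.
Nonzero differences (with sign): -1, -7, -5, +2, -6, +4, +9, -9
Step 2: Count signs: positive = 3, negative = 5.
Step 3: Under H0: P(positive) = 0.5, so the number of positives S ~ Bin(8, 0.5).
Step 4: Two-sided exact p-value = sum of Bin(8,0.5) probabilities at or below the observed probability = 0.726562.
Step 5: alpha = 0.05. fail to reject H0.

n_eff = 8, pos = 3, neg = 5, p = 0.726562, fail to reject H0.


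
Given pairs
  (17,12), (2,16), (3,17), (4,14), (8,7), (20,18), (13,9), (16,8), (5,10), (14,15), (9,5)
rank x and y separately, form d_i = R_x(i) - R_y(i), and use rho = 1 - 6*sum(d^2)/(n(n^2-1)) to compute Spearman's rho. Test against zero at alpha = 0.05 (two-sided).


Step 1: Rank x and y separately (midranks; no ties here).
rank(x): 17->10, 2->1, 3->2, 4->3, 8->5, 20->11, 13->7, 16->9, 5->4, 14->8, 9->6
rank(y): 12->6, 16->9, 17->10, 14->7, 7->2, 18->11, 9->4, 8->3, 10->5, 15->8, 5->1
Step 2: d_i = R_x(i) - R_y(i); compute d_i^2.
  (10-6)^2=16, (1-9)^2=64, (2-10)^2=64, (3-7)^2=16, (5-2)^2=9, (11-11)^2=0, (7-4)^2=9, (9-3)^2=36, (4-5)^2=1, (8-8)^2=0, (6-1)^2=25
sum(d^2) = 240.
Step 3: rho = 1 - 6*240 / (11*(11^2 - 1)) = 1 - 1440/1320 = -0.090909.
Step 4: Under H0, t = rho * sqrt((n-2)/(1-rho^2)) = -0.2739 ~ t(9).
Step 5: Two-sided p-value from the t-distribution with 9 df = 0.790373.
Step 6: alpha = 0.05. fail to reject H0.

rho = -0.0909, p = 0.790373, fail to reject H0 at alpha = 0.05.


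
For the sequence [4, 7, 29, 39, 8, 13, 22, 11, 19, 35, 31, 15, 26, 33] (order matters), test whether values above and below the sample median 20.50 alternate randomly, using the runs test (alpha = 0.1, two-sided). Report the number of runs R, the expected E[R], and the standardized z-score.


Step 1: Compute median = 20.50; label A = above, B = below.
Labels in order: BBAABBABBAABAA  (n_A = 7, n_B = 7)
Step 2: Count runs R = 8.
Step 3: Under H0 (random ordering), E[R] = 2*n_A*n_B/(n_A+n_B) + 1 = 2*7*7/14 + 1 = 8.0000.
        Var[R] = 2*n_A*n_B*(2*n_A*n_B - n_A - n_B) / ((n_A+n_B)^2 * (n_A+n_B-1)) = 8232/2548 = 3.2308.
        SD[R] = 1.7974.
Step 4: R = E[R], so z = 0 with no continuity correction.
Step 5: Two-sided p-value via normal approximation = 2*(1 - Phi(|z|)) = 1.000000.
Step 6: alpha = 0.1. fail to reject H0.

R = 8, z = 0.0000, p = 1.000000, fail to reject H0.


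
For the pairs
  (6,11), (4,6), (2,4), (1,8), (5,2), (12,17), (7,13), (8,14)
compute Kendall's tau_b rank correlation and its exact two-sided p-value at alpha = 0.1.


Step 1: Enumerate the 28 unordered pairs (i,j) with i<j and classify each by sign(x_j-x_i) * sign(y_j-y_i).
  (1,2):dx=-2,dy=-5->C; (1,3):dx=-4,dy=-7->C; (1,4):dx=-5,dy=-3->C; (1,5):dx=-1,dy=-9->C
  (1,6):dx=+6,dy=+6->C; (1,7):dx=+1,dy=+2->C; (1,8):dx=+2,dy=+3->C; (2,3):dx=-2,dy=-2->C
  (2,4):dx=-3,dy=+2->D; (2,5):dx=+1,dy=-4->D; (2,6):dx=+8,dy=+11->C; (2,7):dx=+3,dy=+7->C
  (2,8):dx=+4,dy=+8->C; (3,4):dx=-1,dy=+4->D; (3,5):dx=+3,dy=-2->D; (3,6):dx=+10,dy=+13->C
  (3,7):dx=+5,dy=+9->C; (3,8):dx=+6,dy=+10->C; (4,5):dx=+4,dy=-6->D; (4,6):dx=+11,dy=+9->C
  (4,7):dx=+6,dy=+5->C; (4,8):dx=+7,dy=+6->C; (5,6):dx=+7,dy=+15->C; (5,7):dx=+2,dy=+11->C
  (5,8):dx=+3,dy=+12->C; (6,7):dx=-5,dy=-4->C; (6,8):dx=-4,dy=-3->C; (7,8):dx=+1,dy=+1->C
Step 2: C = 23, D = 5, total pairs = 28.
Step 3: tau = (C - D)/(n(n-1)/2) = (23 - 5)/28 = 0.642857.
Step 4: Exact two-sided p-value (enumerate n! = 40320 permutations of y under H0): p = 0.031151.
Step 5: alpha = 0.1. reject H0.

tau_b = 0.6429 (C=23, D=5), p = 0.031151, reject H0.


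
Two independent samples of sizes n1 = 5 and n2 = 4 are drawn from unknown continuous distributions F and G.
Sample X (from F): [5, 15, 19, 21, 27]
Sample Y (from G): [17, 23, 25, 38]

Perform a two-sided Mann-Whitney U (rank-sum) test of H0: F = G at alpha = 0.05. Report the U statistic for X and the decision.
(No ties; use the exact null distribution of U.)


Step 1: Combine and sort all 9 observations; assign midranks.
sorted (value, group): (5,X), (15,X), (17,Y), (19,X), (21,X), (23,Y), (25,Y), (27,X), (38,Y)
ranks: 5->1, 15->2, 17->3, 19->4, 21->5, 23->6, 25->7, 27->8, 38->9
Step 2: Rank sum for X: R1 = 1 + 2 + 4 + 5 + 8 = 20.
Step 3: U_X = R1 - n1(n1+1)/2 = 20 - 5*6/2 = 20 - 15 = 5.
       U_Y = n1*n2 - U_X = 20 - 5 = 15.
Step 4: No ties, so the exact null distribution of U (based on enumerating the C(9,5) = 126 equally likely rank assignments) gives the two-sided p-value.
Step 5: p-value = 0.285714; compare to alpha = 0.05. fail to reject H0.

U_X = 5, p = 0.285714, fail to reject H0 at alpha = 0.05.


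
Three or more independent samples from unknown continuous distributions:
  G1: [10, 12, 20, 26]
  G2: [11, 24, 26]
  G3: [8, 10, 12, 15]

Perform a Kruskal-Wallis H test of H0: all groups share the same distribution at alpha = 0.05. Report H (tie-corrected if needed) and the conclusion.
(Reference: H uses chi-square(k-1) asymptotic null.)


Step 1: Combine all N = 11 observations and assign midranks.
sorted (value, group, rank): (8,G3,1), (10,G1,2.5), (10,G3,2.5), (11,G2,4), (12,G1,5.5), (12,G3,5.5), (15,G3,7), (20,G1,8), (24,G2,9), (26,G1,10.5), (26,G2,10.5)
Step 2: Sum ranks within each group.
R_1 = 26.5 (n_1 = 4)
R_2 = 23.5 (n_2 = 3)
R_3 = 16 (n_3 = 4)
Step 3: H = 12/(N(N+1)) * sum(R_i^2/n_i) - 3(N+1)
     = 12/(11*12) * (26.5^2/4 + 23.5^2/3 + 16^2/4) - 3*12
     = 0.090909 * 423.646 - 36
     = 2.513258.
Step 4: Ties present; correction factor C = 1 - 18/(11^3 - 11) = 0.986364. Corrected H = 2.513258 / 0.986364 = 2.548003.
Step 5: Under H0, H ~ chi^2(2); p-value = 0.279710.
Step 6: alpha = 0.05. fail to reject H0.

H = 2.5480, df = 2, p = 0.279710, fail to reject H0.


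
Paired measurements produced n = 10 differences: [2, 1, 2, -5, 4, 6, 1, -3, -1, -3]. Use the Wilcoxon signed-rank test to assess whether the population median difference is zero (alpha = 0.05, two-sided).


Step 1: Drop any zero differences (none here) and take |d_i|.
|d| = [2, 1, 2, 5, 4, 6, 1, 3, 1, 3]
Step 2: Midrank |d_i| (ties get averaged ranks).
ranks: |2|->4.5, |1|->2, |2|->4.5, |5|->9, |4|->8, |6|->10, |1|->2, |3|->6.5, |1|->2, |3|->6.5
Step 3: Attach original signs; sum ranks with positive sign and with negative sign.
W+ = 4.5 + 2 + 4.5 + 8 + 10 + 2 = 31
W- = 9 + 6.5 + 2 + 6.5 = 24
(Check: W+ + W- = 55 should equal n(n+1)/2 = 55.)
Step 4: Test statistic W = min(W+, W-) = 24.
Step 5: Ties in |d|, so use the tie-corrected normal approximation.
        E[W] = n(n+1)/4 = 10*11/4 = 27.5.
        Tie groups: |d|=1 (t=3), |d|=2 (t=2), |d|=3 (t=2); sum(t^3 - t) = 36.
        Var[W] = n(n+1)(2n+1)/24 - sum(t^3-t)/48 = 2310/24 - 36/48 = 95.5.
        z = (W - E[W]) / sqrt(Var[W]) = (24 - 27.5) / 9.7724 = -0.3582.
        Two-sided p = 2*Phi(z) = 0.720230.
Step 6: alpha = 0.05. fail to reject H0.

W+ = 31, W- = 24, W = min = 24, p = 0.720230, fail to reject H0.


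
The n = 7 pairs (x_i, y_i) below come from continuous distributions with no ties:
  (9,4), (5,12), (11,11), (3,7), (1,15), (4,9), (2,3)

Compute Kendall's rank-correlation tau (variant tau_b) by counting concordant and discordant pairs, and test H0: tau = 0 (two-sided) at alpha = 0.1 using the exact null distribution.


Step 1: Enumerate the 21 unordered pairs (i,j) with i<j and classify each by sign(x_j-x_i) * sign(y_j-y_i).
  (1,2):dx=-4,dy=+8->D; (1,3):dx=+2,dy=+7->C; (1,4):dx=-6,dy=+3->D; (1,5):dx=-8,dy=+11->D
  (1,6):dx=-5,dy=+5->D; (1,7):dx=-7,dy=-1->C; (2,3):dx=+6,dy=-1->D; (2,4):dx=-2,dy=-5->C
  (2,5):dx=-4,dy=+3->D; (2,6):dx=-1,dy=-3->C; (2,7):dx=-3,dy=-9->C; (3,4):dx=-8,dy=-4->C
  (3,5):dx=-10,dy=+4->D; (3,6):dx=-7,dy=-2->C; (3,7):dx=-9,dy=-8->C; (4,5):dx=-2,dy=+8->D
  (4,6):dx=+1,dy=+2->C; (4,7):dx=-1,dy=-4->C; (5,6):dx=+3,dy=-6->D; (5,7):dx=+1,dy=-12->D
  (6,7):dx=-2,dy=-6->C
Step 2: C = 11, D = 10, total pairs = 21.
Step 3: tau = (C - D)/(n(n-1)/2) = (11 - 10)/21 = 0.047619.
Step 4: Exact two-sided p-value (enumerate n! = 5040 permutations of y under H0): p = 1.000000.
Step 5: alpha = 0.1. fail to reject H0.

tau_b = 0.0476 (C=11, D=10), p = 1.000000, fail to reject H0.


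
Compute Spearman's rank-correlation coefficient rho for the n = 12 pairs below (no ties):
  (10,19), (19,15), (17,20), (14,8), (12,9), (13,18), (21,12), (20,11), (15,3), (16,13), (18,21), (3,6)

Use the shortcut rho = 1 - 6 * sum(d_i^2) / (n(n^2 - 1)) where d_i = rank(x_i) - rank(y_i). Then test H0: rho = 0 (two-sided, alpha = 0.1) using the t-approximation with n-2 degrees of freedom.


Step 1: Rank x and y separately (midranks; no ties here).
rank(x): 10->2, 19->10, 17->8, 14->5, 12->3, 13->4, 21->12, 20->11, 15->6, 16->7, 18->9, 3->1
rank(y): 19->10, 15->8, 20->11, 8->3, 9->4, 18->9, 12->6, 11->5, 3->1, 13->7, 21->12, 6->2
Step 2: d_i = R_x(i) - R_y(i); compute d_i^2.
  (2-10)^2=64, (10-8)^2=4, (8-11)^2=9, (5-3)^2=4, (3-4)^2=1, (4-9)^2=25, (12-6)^2=36, (11-5)^2=36, (6-1)^2=25, (7-7)^2=0, (9-12)^2=9, (1-2)^2=1
sum(d^2) = 214.
Step 3: rho = 1 - 6*214 / (12*(12^2 - 1)) = 1 - 1284/1716 = 0.251748.
Step 4: Under H0, t = rho * sqrt((n-2)/(1-rho^2)) = 0.8226 ~ t(10).
Step 5: Two-sided p-value from the t-distribution with 10 df = 0.429919.
Step 6: alpha = 0.1. fail to reject H0.

rho = 0.2517, p = 0.429919, fail to reject H0 at alpha = 0.1.


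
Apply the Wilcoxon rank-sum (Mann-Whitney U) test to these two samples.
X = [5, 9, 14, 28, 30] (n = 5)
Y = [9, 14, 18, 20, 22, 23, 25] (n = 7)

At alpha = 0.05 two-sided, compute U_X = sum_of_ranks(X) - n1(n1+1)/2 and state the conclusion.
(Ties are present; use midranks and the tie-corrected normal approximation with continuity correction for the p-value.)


Step 1: Combine and sort all 12 observations; assign midranks.
sorted (value, group): (5,X), (9,X), (9,Y), (14,X), (14,Y), (18,Y), (20,Y), (22,Y), (23,Y), (25,Y), (28,X), (30,X)
ranks: 5->1, 9->2.5, 9->2.5, 14->4.5, 14->4.5, 18->6, 20->7, 22->8, 23->9, 25->10, 28->11, 30->12
Step 2: Rank sum for X: R1 = 1 + 2.5 + 4.5 + 11 + 12 = 31.
Step 3: U_X = R1 - n1(n1+1)/2 = 31 - 5*6/2 = 31 - 15 = 16.
       U_Y = n1*n2 - U_X = 35 - 16 = 19.
Step 4: Ties are present, so use the tie-corrected normal approximation (with continuity correction) for the p-value.
Step 5: p-value = 0.870542; compare to alpha = 0.05. fail to reject H0.

U_X = 16, p = 0.870542, fail to reject H0 at alpha = 0.05.


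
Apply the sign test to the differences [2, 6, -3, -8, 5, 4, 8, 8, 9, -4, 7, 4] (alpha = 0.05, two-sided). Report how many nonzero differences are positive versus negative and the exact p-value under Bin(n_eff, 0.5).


Step 1: Discard zero differences. Original n = 12; n_eff = number of nonzero differences = 12.
Nonzero differences (with sign): +2, +6, -3, -8, +5, +4, +8, +8, +9, -4, +7, +4
Step 2: Count signs: positive = 9, negative = 3.
Step 3: Under H0: P(positive) = 0.5, so the number of positives S ~ Bin(12, 0.5).
Step 4: Two-sided exact p-value = sum of Bin(12,0.5) probabilities at or below the observed probability = 0.145996.
Step 5: alpha = 0.05. fail to reject H0.

n_eff = 12, pos = 9, neg = 3, p = 0.145996, fail to reject H0.


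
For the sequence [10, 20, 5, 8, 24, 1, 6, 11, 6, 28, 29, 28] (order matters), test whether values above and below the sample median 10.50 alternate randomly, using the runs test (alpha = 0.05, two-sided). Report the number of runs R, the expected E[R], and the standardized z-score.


Step 1: Compute median = 10.50; label A = above, B = below.
Labels in order: BABBABBABAAA  (n_A = 6, n_B = 6)
Step 2: Count runs R = 8.
Step 3: Under H0 (random ordering), E[R] = 2*n_A*n_B/(n_A+n_B) + 1 = 2*6*6/12 + 1 = 7.0000.
        Var[R] = 2*n_A*n_B*(2*n_A*n_B - n_A - n_B) / ((n_A+n_B)^2 * (n_A+n_B-1)) = 4320/1584 = 2.7273.
        SD[R] = 1.6514.
Step 4: Continuity-corrected z = (R - 0.5 - E[R]) / SD[R] = (8 - 0.5 - 7.0000) / 1.6514 = 0.3028.
Step 5: Two-sided p-value via normal approximation = 2*(1 - Phi(|z|)) = 0.762069.
Step 6: alpha = 0.05. fail to reject H0.

R = 8, z = 0.3028, p = 0.762069, fail to reject H0.


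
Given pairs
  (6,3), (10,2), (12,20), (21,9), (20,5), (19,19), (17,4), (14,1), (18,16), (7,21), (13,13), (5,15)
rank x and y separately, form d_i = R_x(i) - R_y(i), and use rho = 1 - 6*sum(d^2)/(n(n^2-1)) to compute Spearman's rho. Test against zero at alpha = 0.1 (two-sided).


Step 1: Rank x and y separately (midranks; no ties here).
rank(x): 6->2, 10->4, 12->5, 21->12, 20->11, 19->10, 17->8, 14->7, 18->9, 7->3, 13->6, 5->1
rank(y): 3->3, 2->2, 20->11, 9->6, 5->5, 19->10, 4->4, 1->1, 16->9, 21->12, 13->7, 15->8
Step 2: d_i = R_x(i) - R_y(i); compute d_i^2.
  (2-3)^2=1, (4-2)^2=4, (5-11)^2=36, (12-6)^2=36, (11-5)^2=36, (10-10)^2=0, (8-4)^2=16, (7-1)^2=36, (9-9)^2=0, (3-12)^2=81, (6-7)^2=1, (1-8)^2=49
sum(d^2) = 296.
Step 3: rho = 1 - 6*296 / (12*(12^2 - 1)) = 1 - 1776/1716 = -0.034965.
Step 4: Under H0, t = rho * sqrt((n-2)/(1-rho^2)) = -0.1106 ~ t(10).
Step 5: Two-sided p-value from the t-distribution with 10 df = 0.914093.
Step 6: alpha = 0.1. fail to reject H0.

rho = -0.0350, p = 0.914093, fail to reject H0 at alpha = 0.1.


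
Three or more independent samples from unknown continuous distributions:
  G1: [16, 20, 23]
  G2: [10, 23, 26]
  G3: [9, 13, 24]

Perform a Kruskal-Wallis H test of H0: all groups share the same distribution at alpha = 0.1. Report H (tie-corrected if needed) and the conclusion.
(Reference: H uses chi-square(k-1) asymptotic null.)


Step 1: Combine all N = 9 observations and assign midranks.
sorted (value, group, rank): (9,G3,1), (10,G2,2), (13,G3,3), (16,G1,4), (20,G1,5), (23,G1,6.5), (23,G2,6.5), (24,G3,8), (26,G2,9)
Step 2: Sum ranks within each group.
R_1 = 15.5 (n_1 = 3)
R_2 = 17.5 (n_2 = 3)
R_3 = 12 (n_3 = 3)
Step 3: H = 12/(N(N+1)) * sum(R_i^2/n_i) - 3(N+1)
     = 12/(9*10) * (15.5^2/3 + 17.5^2/3 + 12^2/3) - 3*10
     = 0.133333 * 230.167 - 30
     = 0.688889.
Step 4: Ties present; correction factor C = 1 - 6/(9^3 - 9) = 0.991667. Corrected H = 0.688889 / 0.991667 = 0.694678.
Step 5: Under H0, H ~ chi^2(2); p-value = 0.706566.
Step 6: alpha = 0.1. fail to reject H0.

H = 0.6947, df = 2, p = 0.706566, fail to reject H0.


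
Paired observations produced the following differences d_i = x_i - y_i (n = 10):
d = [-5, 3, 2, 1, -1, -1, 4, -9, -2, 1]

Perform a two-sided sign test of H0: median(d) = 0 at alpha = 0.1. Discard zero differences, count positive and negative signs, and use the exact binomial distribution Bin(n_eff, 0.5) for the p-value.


Step 1: Discard zero differences. Original n = 10; n_eff = number of nonzero differences = 10.
Nonzero differences (with sign): -5, +3, +2, +1, -1, -1, +4, -9, -2, +1
Step 2: Count signs: positive = 5, negative = 5.
Step 3: Under H0: P(positive) = 0.5, so the number of positives S ~ Bin(10, 0.5).
Step 4: Two-sided exact p-value = sum of Bin(10,0.5) probabilities at or below the observed probability = 1.000000.
Step 5: alpha = 0.1. fail to reject H0.

n_eff = 10, pos = 5, neg = 5, p = 1.000000, fail to reject H0.


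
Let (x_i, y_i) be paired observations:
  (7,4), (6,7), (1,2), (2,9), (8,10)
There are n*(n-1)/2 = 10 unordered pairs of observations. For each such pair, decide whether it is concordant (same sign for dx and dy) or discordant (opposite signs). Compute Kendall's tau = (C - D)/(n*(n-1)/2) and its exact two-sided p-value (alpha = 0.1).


Step 1: Enumerate the 10 unordered pairs (i,j) with i<j and classify each by sign(x_j-x_i) * sign(y_j-y_i).
  (1,2):dx=-1,dy=+3->D; (1,3):dx=-6,dy=-2->C; (1,4):dx=-5,dy=+5->D; (1,5):dx=+1,dy=+6->C
  (2,3):dx=-5,dy=-5->C; (2,4):dx=-4,dy=+2->D; (2,5):dx=+2,dy=+3->C; (3,4):dx=+1,dy=+7->C
  (3,5):dx=+7,dy=+8->C; (4,5):dx=+6,dy=+1->C
Step 2: C = 7, D = 3, total pairs = 10.
Step 3: tau = (C - D)/(n(n-1)/2) = (7 - 3)/10 = 0.400000.
Step 4: Exact two-sided p-value (enumerate n! = 120 permutations of y under H0): p = 0.483333.
Step 5: alpha = 0.1. fail to reject H0.

tau_b = 0.4000 (C=7, D=3), p = 0.483333, fail to reject H0.


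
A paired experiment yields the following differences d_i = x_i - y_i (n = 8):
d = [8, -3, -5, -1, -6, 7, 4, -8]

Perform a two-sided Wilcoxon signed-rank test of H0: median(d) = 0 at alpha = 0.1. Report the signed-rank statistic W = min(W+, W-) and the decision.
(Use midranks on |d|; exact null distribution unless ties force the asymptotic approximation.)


Step 1: Drop any zero differences (none here) and take |d_i|.
|d| = [8, 3, 5, 1, 6, 7, 4, 8]
Step 2: Midrank |d_i| (ties get averaged ranks).
ranks: |8|->7.5, |3|->2, |5|->4, |1|->1, |6|->5, |7|->6, |4|->3, |8|->7.5
Step 3: Attach original signs; sum ranks with positive sign and with negative sign.
W+ = 7.5 + 6 + 3 = 16.5
W- = 2 + 4 + 1 + 5 + 7.5 = 19.5
(Check: W+ + W- = 36 should equal n(n+1)/2 = 36.)
Step 4: Test statistic W = min(W+, W-) = 16.5.
Step 5: Ties in |d|, so use the tie-corrected normal approximation.
        E[W] = n(n+1)/4 = 8*9/4 = 18.
        Tie groups: |d|=8 (t=2); sum(t^3 - t) = 6.
        Var[W] = n(n+1)(2n+1)/24 - sum(t^3-t)/48 = 1224/24 - 6/48 = 50.875.
        z = (W - E[W]) / sqrt(Var[W]) = (16.5 - 18) / 7.1327 = -0.2103.
        Two-sided p = 2*Phi(z) = 0.833434.
Step 6: alpha = 0.1. fail to reject H0.

W+ = 16.5, W- = 19.5, W = min = 16.5, p = 0.833434, fail to reject H0.


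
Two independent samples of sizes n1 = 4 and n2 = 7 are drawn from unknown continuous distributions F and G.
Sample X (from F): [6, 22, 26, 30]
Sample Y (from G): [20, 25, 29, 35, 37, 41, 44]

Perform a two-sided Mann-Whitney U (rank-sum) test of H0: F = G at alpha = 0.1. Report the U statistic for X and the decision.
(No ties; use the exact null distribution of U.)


Step 1: Combine and sort all 11 observations; assign midranks.
sorted (value, group): (6,X), (20,Y), (22,X), (25,Y), (26,X), (29,Y), (30,X), (35,Y), (37,Y), (41,Y), (44,Y)
ranks: 6->1, 20->2, 22->3, 25->4, 26->5, 29->6, 30->7, 35->8, 37->9, 41->10, 44->11
Step 2: Rank sum for X: R1 = 1 + 3 + 5 + 7 = 16.
Step 3: U_X = R1 - n1(n1+1)/2 = 16 - 4*5/2 = 16 - 10 = 6.
       U_Y = n1*n2 - U_X = 28 - 6 = 22.
Step 4: No ties, so the exact null distribution of U (based on enumerating the C(11,4) = 330 equally likely rank assignments) gives the two-sided p-value.
Step 5: p-value = 0.163636; compare to alpha = 0.1. fail to reject H0.

U_X = 6, p = 0.163636, fail to reject H0 at alpha = 0.1.


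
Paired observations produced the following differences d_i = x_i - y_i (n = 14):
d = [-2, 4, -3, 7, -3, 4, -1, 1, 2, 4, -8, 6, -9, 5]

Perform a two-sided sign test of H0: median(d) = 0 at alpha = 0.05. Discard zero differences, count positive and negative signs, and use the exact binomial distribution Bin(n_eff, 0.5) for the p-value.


Step 1: Discard zero differences. Original n = 14; n_eff = number of nonzero differences = 14.
Nonzero differences (with sign): -2, +4, -3, +7, -3, +4, -1, +1, +2, +4, -8, +6, -9, +5
Step 2: Count signs: positive = 8, negative = 6.
Step 3: Under H0: P(positive) = 0.5, so the number of positives S ~ Bin(14, 0.5).
Step 4: Two-sided exact p-value = sum of Bin(14,0.5) probabilities at or below the observed probability = 0.790527.
Step 5: alpha = 0.05. fail to reject H0.

n_eff = 14, pos = 8, neg = 6, p = 0.790527, fail to reject H0.


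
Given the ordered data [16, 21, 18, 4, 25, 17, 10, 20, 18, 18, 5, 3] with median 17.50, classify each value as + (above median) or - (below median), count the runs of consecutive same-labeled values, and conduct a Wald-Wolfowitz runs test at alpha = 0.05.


Step 1: Compute median = 17.50; label A = above, B = below.
Labels in order: BAABABBAAABB  (n_A = 6, n_B = 6)
Step 2: Count runs R = 7.
Step 3: Under H0 (random ordering), E[R] = 2*n_A*n_B/(n_A+n_B) + 1 = 2*6*6/12 + 1 = 7.0000.
        Var[R] = 2*n_A*n_B*(2*n_A*n_B - n_A - n_B) / ((n_A+n_B)^2 * (n_A+n_B-1)) = 4320/1584 = 2.7273.
        SD[R] = 1.6514.
Step 4: R = E[R], so z = 0 with no continuity correction.
Step 5: Two-sided p-value via normal approximation = 2*(1 - Phi(|z|)) = 1.000000.
Step 6: alpha = 0.05. fail to reject H0.

R = 7, z = 0.0000, p = 1.000000, fail to reject H0.


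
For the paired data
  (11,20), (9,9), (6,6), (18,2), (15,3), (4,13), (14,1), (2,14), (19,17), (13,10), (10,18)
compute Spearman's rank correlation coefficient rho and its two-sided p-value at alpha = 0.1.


Step 1: Rank x and y separately (midranks; no ties here).
rank(x): 11->6, 9->4, 6->3, 18->10, 15->9, 4->2, 14->8, 2->1, 19->11, 13->7, 10->5
rank(y): 20->11, 9->5, 6->4, 2->2, 3->3, 13->7, 1->1, 14->8, 17->9, 10->6, 18->10
Step 2: d_i = R_x(i) - R_y(i); compute d_i^2.
  (6-11)^2=25, (4-5)^2=1, (3-4)^2=1, (10-2)^2=64, (9-3)^2=36, (2-7)^2=25, (8-1)^2=49, (1-8)^2=49, (11-9)^2=4, (7-6)^2=1, (5-10)^2=25
sum(d^2) = 280.
Step 3: rho = 1 - 6*280 / (11*(11^2 - 1)) = 1 - 1680/1320 = -0.272727.
Step 4: Under H0, t = rho * sqrt((n-2)/(1-rho^2)) = -0.8504 ~ t(9).
Step 5: Two-sided p-value from the t-distribution with 9 df = 0.417141.
Step 6: alpha = 0.1. fail to reject H0.

rho = -0.2727, p = 0.417141, fail to reject H0 at alpha = 0.1.


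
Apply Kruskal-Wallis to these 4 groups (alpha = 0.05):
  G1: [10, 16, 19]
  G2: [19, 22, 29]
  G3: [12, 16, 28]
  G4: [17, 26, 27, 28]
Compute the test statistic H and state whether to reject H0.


Step 1: Combine all N = 13 observations and assign midranks.
sorted (value, group, rank): (10,G1,1), (12,G3,2), (16,G1,3.5), (16,G3,3.5), (17,G4,5), (19,G1,6.5), (19,G2,6.5), (22,G2,8), (26,G4,9), (27,G4,10), (28,G3,11.5), (28,G4,11.5), (29,G2,13)
Step 2: Sum ranks within each group.
R_1 = 11 (n_1 = 3)
R_2 = 27.5 (n_2 = 3)
R_3 = 17 (n_3 = 3)
R_4 = 35.5 (n_4 = 4)
Step 3: H = 12/(N(N+1)) * sum(R_i^2/n_i) - 3(N+1)
     = 12/(13*14) * (11^2/3 + 27.5^2/3 + 17^2/3 + 35.5^2/4) - 3*14
     = 0.065934 * 703.812 - 42
     = 4.405220.
Step 4: Ties present; correction factor C = 1 - 18/(13^3 - 13) = 0.991758. Corrected H = 4.405220 / 0.991758 = 4.441828.
Step 5: Under H0, H ~ chi^2(3); p-value = 0.217538.
Step 6: alpha = 0.05. fail to reject H0.

H = 4.4418, df = 3, p = 0.217538, fail to reject H0.


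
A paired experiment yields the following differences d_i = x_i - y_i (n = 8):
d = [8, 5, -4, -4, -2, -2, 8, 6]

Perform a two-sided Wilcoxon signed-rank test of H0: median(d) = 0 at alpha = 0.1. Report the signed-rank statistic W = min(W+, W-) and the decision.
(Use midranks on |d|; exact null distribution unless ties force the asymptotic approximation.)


Step 1: Drop any zero differences (none here) and take |d_i|.
|d| = [8, 5, 4, 4, 2, 2, 8, 6]
Step 2: Midrank |d_i| (ties get averaged ranks).
ranks: |8|->7.5, |5|->5, |4|->3.5, |4|->3.5, |2|->1.5, |2|->1.5, |8|->7.5, |6|->6
Step 3: Attach original signs; sum ranks with positive sign and with negative sign.
W+ = 7.5 + 5 + 7.5 + 6 = 26
W- = 3.5 + 3.5 + 1.5 + 1.5 = 10
(Check: W+ + W- = 36 should equal n(n+1)/2 = 36.)
Step 4: Test statistic W = min(W+, W-) = 10.
Step 5: Ties in |d|, so use the tie-corrected normal approximation.
        E[W] = n(n+1)/4 = 8*9/4 = 18.
        Tie groups: |d|=2 (t=2), |d|=4 (t=2), |d|=8 (t=2); sum(t^3 - t) = 18.
        Var[W] = n(n+1)(2n+1)/24 - sum(t^3-t)/48 = 1224/24 - 18/48 = 50.625.
        z = (W - E[W]) / sqrt(Var[W]) = (10 - 18) / 7.1151 = -1.1244.
        Two-sided p = 2*Phi(z) = 0.260858.
Step 6: alpha = 0.1. fail to reject H0.

W+ = 26, W- = 10, W = min = 10, p = 0.260858, fail to reject H0.


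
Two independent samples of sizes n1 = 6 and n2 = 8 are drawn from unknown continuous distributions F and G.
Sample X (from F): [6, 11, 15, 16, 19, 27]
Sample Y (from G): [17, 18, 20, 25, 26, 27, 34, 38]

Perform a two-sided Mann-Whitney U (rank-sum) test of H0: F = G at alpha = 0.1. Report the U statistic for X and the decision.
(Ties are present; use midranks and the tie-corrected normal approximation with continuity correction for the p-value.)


Step 1: Combine and sort all 14 observations; assign midranks.
sorted (value, group): (6,X), (11,X), (15,X), (16,X), (17,Y), (18,Y), (19,X), (20,Y), (25,Y), (26,Y), (27,X), (27,Y), (34,Y), (38,Y)
ranks: 6->1, 11->2, 15->3, 16->4, 17->5, 18->6, 19->7, 20->8, 25->9, 26->10, 27->11.5, 27->11.5, 34->13, 38->14
Step 2: Rank sum for X: R1 = 1 + 2 + 3 + 4 + 7 + 11.5 = 28.5.
Step 3: U_X = R1 - n1(n1+1)/2 = 28.5 - 6*7/2 = 28.5 - 21 = 7.5.
       U_Y = n1*n2 - U_X = 48 - 7.5 = 40.5.
Step 4: Ties are present, so use the tie-corrected normal approximation (with continuity correction) for the p-value.
Step 5: p-value = 0.038653; compare to alpha = 0.1. reject H0.

U_X = 7.5, p = 0.038653, reject H0 at alpha = 0.1.


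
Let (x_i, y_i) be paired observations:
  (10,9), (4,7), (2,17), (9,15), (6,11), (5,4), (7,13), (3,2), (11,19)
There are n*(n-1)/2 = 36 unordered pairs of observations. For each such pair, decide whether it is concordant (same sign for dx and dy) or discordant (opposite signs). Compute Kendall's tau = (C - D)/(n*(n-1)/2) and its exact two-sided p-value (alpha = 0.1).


Step 1: Enumerate the 36 unordered pairs (i,j) with i<j and classify each by sign(x_j-x_i) * sign(y_j-y_i).
  (1,2):dx=-6,dy=-2->C; (1,3):dx=-8,dy=+8->D; (1,4):dx=-1,dy=+6->D; (1,5):dx=-4,dy=+2->D
  (1,6):dx=-5,dy=-5->C; (1,7):dx=-3,dy=+4->D; (1,8):dx=-7,dy=-7->C; (1,9):dx=+1,dy=+10->C
  (2,3):dx=-2,dy=+10->D; (2,4):dx=+5,dy=+8->C; (2,5):dx=+2,dy=+4->C; (2,6):dx=+1,dy=-3->D
  (2,7):dx=+3,dy=+6->C; (2,8):dx=-1,dy=-5->C; (2,9):dx=+7,dy=+12->C; (3,4):dx=+7,dy=-2->D
  (3,5):dx=+4,dy=-6->D; (3,6):dx=+3,dy=-13->D; (3,7):dx=+5,dy=-4->D; (3,8):dx=+1,dy=-15->D
  (3,9):dx=+9,dy=+2->C; (4,5):dx=-3,dy=-4->C; (4,6):dx=-4,dy=-11->C; (4,7):dx=-2,dy=-2->C
  (4,8):dx=-6,dy=-13->C; (4,9):dx=+2,dy=+4->C; (5,6):dx=-1,dy=-7->C; (5,7):dx=+1,dy=+2->C
  (5,8):dx=-3,dy=-9->C; (5,9):dx=+5,dy=+8->C; (6,7):dx=+2,dy=+9->C; (6,8):dx=-2,dy=-2->C
  (6,9):dx=+6,dy=+15->C; (7,8):dx=-4,dy=-11->C; (7,9):dx=+4,dy=+6->C; (8,9):dx=+8,dy=+17->C
Step 2: C = 25, D = 11, total pairs = 36.
Step 3: tau = (C - D)/(n(n-1)/2) = (25 - 11)/36 = 0.388889.
Step 4: Exact two-sided p-value (enumerate n! = 362880 permutations of y under H0): p = 0.180181.
Step 5: alpha = 0.1. fail to reject H0.

tau_b = 0.3889 (C=25, D=11), p = 0.180181, fail to reject H0.


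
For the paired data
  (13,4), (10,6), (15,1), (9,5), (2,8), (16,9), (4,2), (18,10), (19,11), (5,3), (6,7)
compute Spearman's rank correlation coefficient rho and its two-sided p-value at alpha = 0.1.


Step 1: Rank x and y separately (midranks; no ties here).
rank(x): 13->7, 10->6, 15->8, 9->5, 2->1, 16->9, 4->2, 18->10, 19->11, 5->3, 6->4
rank(y): 4->4, 6->6, 1->1, 5->5, 8->8, 9->9, 2->2, 10->10, 11->11, 3->3, 7->7
Step 2: d_i = R_x(i) - R_y(i); compute d_i^2.
  (7-4)^2=9, (6-6)^2=0, (8-1)^2=49, (5-5)^2=0, (1-8)^2=49, (9-9)^2=0, (2-2)^2=0, (10-10)^2=0, (11-11)^2=0, (3-3)^2=0, (4-7)^2=9
sum(d^2) = 116.
Step 3: rho = 1 - 6*116 / (11*(11^2 - 1)) = 1 - 696/1320 = 0.472727.
Step 4: Under H0, t = rho * sqrt((n-2)/(1-rho^2)) = 1.6094 ~ t(9).
Step 5: Two-sided p-value from the t-distribution with 9 df = 0.141999.
Step 6: alpha = 0.1. fail to reject H0.

rho = 0.4727, p = 0.141999, fail to reject H0 at alpha = 0.1.


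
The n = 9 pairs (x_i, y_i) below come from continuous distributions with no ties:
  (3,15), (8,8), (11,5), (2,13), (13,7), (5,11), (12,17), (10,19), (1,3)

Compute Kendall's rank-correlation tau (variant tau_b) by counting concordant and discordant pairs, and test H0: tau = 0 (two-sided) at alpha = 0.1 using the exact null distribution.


Step 1: Enumerate the 36 unordered pairs (i,j) with i<j and classify each by sign(x_j-x_i) * sign(y_j-y_i).
  (1,2):dx=+5,dy=-7->D; (1,3):dx=+8,dy=-10->D; (1,4):dx=-1,dy=-2->C; (1,5):dx=+10,dy=-8->D
  (1,6):dx=+2,dy=-4->D; (1,7):dx=+9,dy=+2->C; (1,8):dx=+7,dy=+4->C; (1,9):dx=-2,dy=-12->C
  (2,3):dx=+3,dy=-3->D; (2,4):dx=-6,dy=+5->D; (2,5):dx=+5,dy=-1->D; (2,6):dx=-3,dy=+3->D
  (2,7):dx=+4,dy=+9->C; (2,8):dx=+2,dy=+11->C; (2,9):dx=-7,dy=-5->C; (3,4):dx=-9,dy=+8->D
  (3,5):dx=+2,dy=+2->C; (3,6):dx=-6,dy=+6->D; (3,7):dx=+1,dy=+12->C; (3,8):dx=-1,dy=+14->D
  (3,9):dx=-10,dy=-2->C; (4,5):dx=+11,dy=-6->D; (4,6):dx=+3,dy=-2->D; (4,7):dx=+10,dy=+4->C
  (4,8):dx=+8,dy=+6->C; (4,9):dx=-1,dy=-10->C; (5,6):dx=-8,dy=+4->D; (5,7):dx=-1,dy=+10->D
  (5,8):dx=-3,dy=+12->D; (5,9):dx=-12,dy=-4->C; (6,7):dx=+7,dy=+6->C; (6,8):dx=+5,dy=+8->C
  (6,9):dx=-4,dy=-8->C; (7,8):dx=-2,dy=+2->D; (7,9):dx=-11,dy=-14->C; (8,9):dx=-9,dy=-16->C
Step 2: C = 19, D = 17, total pairs = 36.
Step 3: tau = (C - D)/(n(n-1)/2) = (19 - 17)/36 = 0.055556.
Step 4: Exact two-sided p-value (enumerate n! = 362880 permutations of y under H0): p = 0.919455.
Step 5: alpha = 0.1. fail to reject H0.

tau_b = 0.0556 (C=19, D=17), p = 0.919455, fail to reject H0.


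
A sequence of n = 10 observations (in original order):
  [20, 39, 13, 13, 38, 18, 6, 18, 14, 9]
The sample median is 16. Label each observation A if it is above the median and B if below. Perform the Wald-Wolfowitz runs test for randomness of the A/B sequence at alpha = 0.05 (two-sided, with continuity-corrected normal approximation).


Step 1: Compute median = 16; label A = above, B = below.
Labels in order: AABBAABABB  (n_A = 5, n_B = 5)
Step 2: Count runs R = 6.
Step 3: Under H0 (random ordering), E[R] = 2*n_A*n_B/(n_A+n_B) + 1 = 2*5*5/10 + 1 = 6.0000.
        Var[R] = 2*n_A*n_B*(2*n_A*n_B - n_A - n_B) / ((n_A+n_B)^2 * (n_A+n_B-1)) = 2000/900 = 2.2222.
        SD[R] = 1.4907.
Step 4: R = E[R], so z = 0 with no continuity correction.
Step 5: Two-sided p-value via normal approximation = 2*(1 - Phi(|z|)) = 1.000000.
Step 6: alpha = 0.05. fail to reject H0.

R = 6, z = 0.0000, p = 1.000000, fail to reject H0.


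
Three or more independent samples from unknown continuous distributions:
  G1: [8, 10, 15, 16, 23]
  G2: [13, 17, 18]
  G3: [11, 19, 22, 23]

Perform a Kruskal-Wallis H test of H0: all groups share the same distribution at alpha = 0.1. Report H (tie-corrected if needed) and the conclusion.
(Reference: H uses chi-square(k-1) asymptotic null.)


Step 1: Combine all N = 12 observations and assign midranks.
sorted (value, group, rank): (8,G1,1), (10,G1,2), (11,G3,3), (13,G2,4), (15,G1,5), (16,G1,6), (17,G2,7), (18,G2,8), (19,G3,9), (22,G3,10), (23,G1,11.5), (23,G3,11.5)
Step 2: Sum ranks within each group.
R_1 = 25.5 (n_1 = 5)
R_2 = 19 (n_2 = 3)
R_3 = 33.5 (n_3 = 4)
Step 3: H = 12/(N(N+1)) * sum(R_i^2/n_i) - 3(N+1)
     = 12/(12*13) * (25.5^2/5 + 19^2/3 + 33.5^2/4) - 3*13
     = 0.076923 * 530.946 - 39
     = 1.841987.
Step 4: Ties present; correction factor C = 1 - 6/(12^3 - 12) = 0.996503. Corrected H = 1.841987 / 0.996503 = 1.848450.
Step 5: Under H0, H ~ chi^2(2); p-value = 0.396839.
Step 6: alpha = 0.1. fail to reject H0.

H = 1.8485, df = 2, p = 0.396839, fail to reject H0.


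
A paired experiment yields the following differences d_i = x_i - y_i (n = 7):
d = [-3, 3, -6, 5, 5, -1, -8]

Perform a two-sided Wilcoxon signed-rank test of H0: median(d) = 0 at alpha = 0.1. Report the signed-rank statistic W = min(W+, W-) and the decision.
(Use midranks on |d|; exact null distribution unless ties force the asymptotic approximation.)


Step 1: Drop any zero differences (none here) and take |d_i|.
|d| = [3, 3, 6, 5, 5, 1, 8]
Step 2: Midrank |d_i| (ties get averaged ranks).
ranks: |3|->2.5, |3|->2.5, |6|->6, |5|->4.5, |5|->4.5, |1|->1, |8|->7
Step 3: Attach original signs; sum ranks with positive sign and with negative sign.
W+ = 2.5 + 4.5 + 4.5 = 11.5
W- = 2.5 + 6 + 1 + 7 = 16.5
(Check: W+ + W- = 28 should equal n(n+1)/2 = 28.)
Step 4: Test statistic W = min(W+, W-) = 11.5.
Step 5: Ties in |d|, so use the tie-corrected normal approximation.
        E[W] = n(n+1)/4 = 7*8/4 = 14.
        Tie groups: |d|=3 (t=2), |d|=5 (t=2); sum(t^3 - t) = 12.
        Var[W] = n(n+1)(2n+1)/24 - sum(t^3-t)/48 = 840/24 - 12/48 = 34.75.
        z = (W - E[W]) / sqrt(Var[W]) = (11.5 - 14) / 5.8949 = -0.4241.
        Two-sided p = 2*Phi(z) = 0.671497.
Step 6: alpha = 0.1. fail to reject H0.

W+ = 11.5, W- = 16.5, W = min = 11.5, p = 0.671497, fail to reject H0.
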